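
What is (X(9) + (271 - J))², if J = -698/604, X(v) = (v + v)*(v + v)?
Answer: 32414041521/91204 ≈ 3.5540e+5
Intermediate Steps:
X(v) = 4*v² (X(v) = (2*v)*(2*v) = 4*v²)
J = -349/302 (J = -698*1/604 = -349/302 ≈ -1.1556)
(X(9) + (271 - J))² = (4*9² + (271 - 1*(-349/302)))² = (4*81 + (271 + 349/302))² = (324 + 82191/302)² = (180039/302)² = 32414041521/91204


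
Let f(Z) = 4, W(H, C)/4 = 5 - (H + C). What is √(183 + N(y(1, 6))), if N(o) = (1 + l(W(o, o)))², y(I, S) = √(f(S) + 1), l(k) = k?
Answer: 4*√(59 - 21*√5) ≈ 13.881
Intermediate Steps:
W(H, C) = 20 - 4*C - 4*H (W(H, C) = 4*(5 - (H + C)) = 4*(5 - (C + H)) = 4*(5 + (-C - H)) = 4*(5 - C - H) = 20 - 4*C - 4*H)
y(I, S) = √5 (y(I, S) = √(4 + 1) = √5)
N(o) = (21 - 8*o)² (N(o) = (1 + (20 - 4*o - 4*o))² = (1 + (20 - 8*o))² = (21 - 8*o)²)
√(183 + N(y(1, 6))) = √(183 + (-21 + 8*√5)²)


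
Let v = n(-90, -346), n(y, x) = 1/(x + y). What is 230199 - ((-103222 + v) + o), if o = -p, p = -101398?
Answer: 101162029/436 ≈ 2.3202e+5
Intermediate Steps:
v = -1/436 (v = 1/(-346 - 90) = 1/(-436) = -1/436 ≈ -0.0022936)
o = 101398 (o = -1*(-101398) = 101398)
230199 - ((-103222 + v) + o) = 230199 - ((-103222 - 1/436) + 101398) = 230199 - (-45004793/436 + 101398) = 230199 - 1*(-795265/436) = 230199 + 795265/436 = 101162029/436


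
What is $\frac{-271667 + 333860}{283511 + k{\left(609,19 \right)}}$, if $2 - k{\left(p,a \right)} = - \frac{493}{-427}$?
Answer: $\frac{8852137}{40353186} \approx 0.21937$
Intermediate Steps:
$k{\left(p,a \right)} = \frac{361}{427}$ ($k{\left(p,a \right)} = 2 - - \frac{493}{-427} = 2 - \left(-493\right) \left(- \frac{1}{427}\right) = 2 - \frac{493}{427} = \frac{361}{427}$)
$\frac{-271667 + 333860}{283511 + k{\left(609,19 \right)}} = \frac{-271667 + 333860}{283511 + \frac{361}{427}} = \frac{62193}{\frac{121059558}{427}} = 62193 \cdot \frac{427}{121059558} = \frac{8852137}{40353186}$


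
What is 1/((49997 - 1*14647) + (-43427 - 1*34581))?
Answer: -1/42658 ≈ -2.3442e-5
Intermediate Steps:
1/((49997 - 1*14647) + (-43427 - 1*34581)) = 1/((49997 - 14647) + (-43427 - 34581)) = 1/(35350 - 78008) = 1/(-42658) = -1/42658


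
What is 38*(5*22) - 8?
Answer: 4172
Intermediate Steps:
38*(5*22) - 8 = 38*110 - 8 = 4180 - 8 = 4172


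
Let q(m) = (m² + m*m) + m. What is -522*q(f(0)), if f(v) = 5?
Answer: -28710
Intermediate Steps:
q(m) = m + 2*m² (q(m) = (m² + m²) + m = 2*m² + m = m + 2*m²)
-522*q(f(0)) = -2610*(1 + 2*5) = -2610*(1 + 10) = -2610*11 = -522*55 = -28710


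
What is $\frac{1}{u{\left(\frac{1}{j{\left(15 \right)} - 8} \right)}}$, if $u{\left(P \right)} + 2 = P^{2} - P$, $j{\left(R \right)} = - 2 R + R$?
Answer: $- \frac{529}{1034} \approx -0.51161$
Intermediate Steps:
$j{\left(R \right)} = - R$
$u{\left(P \right)} = -2 + P^{2} - P$ ($u{\left(P \right)} = -2 + \left(P^{2} - P\right) = -2 + P^{2} - P$)
$\frac{1}{u{\left(\frac{1}{j{\left(15 \right)} - 8} \right)}} = \frac{1}{-2 + \left(\frac{1}{\left(-1\right) 15 - 8}\right)^{2} - \frac{1}{\left(-1\right) 15 - 8}} = \frac{1}{-2 + \left(\frac{1}{-15 - 8}\right)^{2} - \frac{1}{-15 - 8}} = \frac{1}{-2 + \left(\frac{1}{-23}\right)^{2} - \frac{1}{-23}} = \frac{1}{-2 + \left(- \frac{1}{23}\right)^{2} - - \frac{1}{23}} = \frac{1}{-2 + \frac{1}{529} + \frac{1}{23}} = \frac{1}{- \frac{1034}{529}} = - \frac{529}{1034}$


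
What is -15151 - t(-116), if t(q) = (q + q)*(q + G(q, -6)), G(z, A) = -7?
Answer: -43687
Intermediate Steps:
t(q) = 2*q*(-7 + q) (t(q) = (q + q)*(q - 7) = (2*q)*(-7 + q) = 2*q*(-7 + q))
-15151 - t(-116) = -15151 - 2*(-116)*(-7 - 116) = -15151 - 2*(-116)*(-123) = -15151 - 1*28536 = -15151 - 28536 = -43687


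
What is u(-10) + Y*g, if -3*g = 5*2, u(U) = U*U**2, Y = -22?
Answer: -2780/3 ≈ -926.67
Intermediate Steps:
u(U) = U**3
g = -10/3 (g = -5*2/3 = -1/3*10 = -10/3 ≈ -3.3333)
u(-10) + Y*g = (-10)**3 - 22*(-10/3) = -1000 + 220/3 = -2780/3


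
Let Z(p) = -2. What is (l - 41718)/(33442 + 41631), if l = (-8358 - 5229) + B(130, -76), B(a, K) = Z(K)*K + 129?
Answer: -55024/75073 ≈ -0.73294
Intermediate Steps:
B(a, K) = 129 - 2*K (B(a, K) = -2*K + 129 = 129 - 2*K)
l = -13306 (l = (-8358 - 5229) + (129 - 2*(-76)) = -13587 + (129 + 152) = -13587 + 281 = -13306)
(l - 41718)/(33442 + 41631) = (-13306 - 41718)/(33442 + 41631) = -55024/75073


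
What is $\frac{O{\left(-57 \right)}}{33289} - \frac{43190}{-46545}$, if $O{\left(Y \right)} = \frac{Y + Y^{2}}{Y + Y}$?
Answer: $\frac{287289730}{309887301} \approx 0.92708$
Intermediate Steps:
$O{\left(Y \right)} = \frac{Y + Y^{2}}{2 Y}$
$\frac{O{\left(-57 \right)}}{33289} - \frac{43190}{-46545} = \frac{\frac{1}{2} + \frac{1}{2} \left(-57\right)}{33289} - \frac{43190}{-46545} = \left(\frac{1}{2} - \frac{57}{2}\right) \frac{1}{33289} - - \frac{8638}{9309} = \left(-28\right) \frac{1}{33289} + \frac{8638}{9309} = - \frac{28}{33289} + \frac{8638}{9309} = \frac{287289730}{309887301}$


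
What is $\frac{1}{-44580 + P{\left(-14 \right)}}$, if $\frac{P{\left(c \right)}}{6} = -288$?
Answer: $- \frac{1}{46308} \approx -2.1595 \cdot 10^{-5}$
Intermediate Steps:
$P{\left(c \right)} = -1728$ ($P{\left(c \right)} = 6 \left(-288\right) = -1728$)
$\frac{1}{-44580 + P{\left(-14 \right)}} = \frac{1}{-44580 - 1728} = \frac{1}{-46308} = - \frac{1}{46308}$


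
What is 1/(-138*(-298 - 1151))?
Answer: 1/199962 ≈ 5.0009e-6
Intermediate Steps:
1/(-138*(-298 - 1151)) = 1/(-138*(-1449)) = 1/199962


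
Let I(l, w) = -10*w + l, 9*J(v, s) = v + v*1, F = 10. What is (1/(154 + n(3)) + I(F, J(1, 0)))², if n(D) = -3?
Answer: 111915241/1846881 ≈ 60.597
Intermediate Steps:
J(v, s) = 2*v/9 (J(v, s) = (v + v*1)/9 = (v + v)/9 = (2*v)/9 = 2*v/9)
I(l, w) = l - 10*w
(1/(154 + n(3)) + I(F, J(1, 0)))² = (1/(154 - 3) + (10 - 20/9))² = (1/151 + (10 - 10*2/9))² = (1/151 + (10 - 20/9))² = (1/151 + 70/9)² = (10579/1359)² = 111915241/1846881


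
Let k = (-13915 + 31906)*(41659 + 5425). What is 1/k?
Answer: 1/847088244 ≈ 1.1805e-9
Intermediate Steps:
k = 847088244 (k = 17991*47084 = 847088244)
1/k = 1/847088244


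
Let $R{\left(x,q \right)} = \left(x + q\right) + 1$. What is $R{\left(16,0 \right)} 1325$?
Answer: $22525$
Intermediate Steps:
$R{\left(x,q \right)} = 1 + q + x$ ($R{\left(x,q \right)} = \left(q + x\right) + 1 = 1 + q + x$)
$R{\left(16,0 \right)} 1325 = \left(1 + 0 + 16\right) 1325 = 17 \cdot 1325 = 22525$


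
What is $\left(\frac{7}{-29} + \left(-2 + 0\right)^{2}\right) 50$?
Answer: $\frac{5450}{29} \approx 187.93$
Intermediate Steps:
$\left(\frac{7}{-29} + \left(-2 + 0\right)^{2}\right) 50 = \left(7 \left(- \frac{1}{29}\right) + \left(-2\right)^{2}\right) 50 = \left(- \frac{7}{29} + 4\right) 50 = \frac{109}{29} \cdot 50 = \frac{5450}{29}$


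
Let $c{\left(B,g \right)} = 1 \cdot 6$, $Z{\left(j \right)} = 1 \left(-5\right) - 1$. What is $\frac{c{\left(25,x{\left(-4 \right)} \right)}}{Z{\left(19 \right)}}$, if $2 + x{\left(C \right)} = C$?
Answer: $-1$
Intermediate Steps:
$x{\left(C \right)} = -2 + C$
$Z{\left(j \right)} = -6$ ($Z{\left(j \right)} = -5 - 1 = -6$)
$c{\left(B,g \right)} = 6$
$\frac{c{\left(25,x{\left(-4 \right)} \right)}}{Z{\left(19 \right)}} = \frac{6}{-6} = 6 \left(- \frac{1}{6}\right) = -1$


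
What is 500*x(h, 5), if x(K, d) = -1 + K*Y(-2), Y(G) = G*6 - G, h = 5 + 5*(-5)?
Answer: 99500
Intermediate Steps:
h = -20 (h = 5 - 25 = -20)
Y(G) = 5*G (Y(G) = 6*G - G = 5*G)
x(K, d) = -1 - 10*K (x(K, d) = -1 + K*(5*(-2)) = -1 + K*(-10) = -1 - 10*K)
500*x(h, 5) = 500*(-1 - 10*(-20)) = 500*(-1 + 200) = 500*199 = 99500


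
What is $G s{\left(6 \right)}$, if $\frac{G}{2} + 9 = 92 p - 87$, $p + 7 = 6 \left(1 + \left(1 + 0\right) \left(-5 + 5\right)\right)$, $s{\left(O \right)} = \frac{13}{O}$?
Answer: $- \frac{2444}{3} \approx -814.67$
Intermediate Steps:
$p = -1$ ($p = -7 + 6 \left(1 + \left(1 + 0\right) \left(-5 + 5\right)\right) = -7 + 6 \left(1 + 1 \cdot 0\right) = -7 + 6 \left(1 + 0\right) = -7 + 6 \cdot 1 = -7 + 6 = -1$)
$G = -376$ ($G = -18 + 2 \left(92 \left(-1\right) - 87\right) = -18 + 2 \left(-92 - 87\right) = -18 + 2 \left(-179\right) = -18 - 358 = -376$)
$G s{\left(6 \right)} = - 376 \cdot \frac{13}{6} = - 376 \cdot 13 \cdot \frac{1}{6} = \left(-376\right) \frac{13}{6} = - \frac{2444}{3}$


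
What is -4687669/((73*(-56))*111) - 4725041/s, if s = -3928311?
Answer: 978985433407/84882944088 ≈ 11.533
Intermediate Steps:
-4687669/((73*(-56))*111) - 4725041/s = -4687669/((73*(-56))*111) - 4725041/(-3928311) = -4687669/((-4088*111)) - 4725041*(-1/3928311) = -4687669/(-453768) + 4725041/3928311 = -4687669*(-1/453768) + 4725041/3928311 = 669667/64824 + 4725041/3928311 = 978985433407/84882944088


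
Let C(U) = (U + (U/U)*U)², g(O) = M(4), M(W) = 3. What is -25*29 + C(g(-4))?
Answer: -689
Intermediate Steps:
g(O) = 3
C(U) = 4*U² (C(U) = (U + 1*U)² = (U + U)² = (2*U)² = 4*U²)
-25*29 + C(g(-4)) = -25*29 + 4*3² = -725 + 4*9 = -725 + 36 = -689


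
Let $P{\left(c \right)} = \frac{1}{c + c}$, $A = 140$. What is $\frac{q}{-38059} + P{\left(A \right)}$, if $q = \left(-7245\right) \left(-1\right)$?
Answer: $- \frac{284363}{1522360} \approx -0.18679$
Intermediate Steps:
$P{\left(c \right)} = \frac{1}{2 c}$
$q = 7245$
$\frac{q}{-38059} + P{\left(A \right)} = \frac{7245}{-38059} + \frac{1}{2 \cdot 140} = 7245 \left(- \frac{1}{38059}\right) + \frac{1}{2} \cdot \frac{1}{140} = - \frac{1035}{5437} + \frac{1}{280} = - \frac{284363}{1522360}$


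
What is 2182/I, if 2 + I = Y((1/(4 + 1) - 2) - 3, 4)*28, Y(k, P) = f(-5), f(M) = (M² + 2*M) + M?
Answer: 1091/139 ≈ 7.8489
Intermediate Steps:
f(M) = M² + 3*M
Y(k, P) = 10 (Y(k, P) = -5*(3 - 5) = -5*(-2) = 10)
I = 278 (I = -2 + 10*28 = -2 + 280 = 278)
2182/I = 2182/278 = 2182*(1/278) = 1091/139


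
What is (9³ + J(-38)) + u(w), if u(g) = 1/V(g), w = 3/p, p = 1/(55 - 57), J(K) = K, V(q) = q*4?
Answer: 16583/24 ≈ 690.96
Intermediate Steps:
V(q) = 4*q
p = -½ (p = 1/(-2) = -½ ≈ -0.50000)
w = -6 (w = 3/(-½) = 3*(-2) = -6)
u(g) = 1/(4*g)
(9³ + J(-38)) + u(w) = (9³ - 38) + (¼)/(-6) = (729 - 38) + (¼)*(-⅙) = 691 - 1/24 = 16583/24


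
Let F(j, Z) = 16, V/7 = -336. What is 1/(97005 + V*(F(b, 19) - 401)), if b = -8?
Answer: 1/1002525 ≈ 9.9748e-7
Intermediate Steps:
V = -2352 (V = 7*(-336) = -2352)
1/(97005 + V*(F(b, 19) - 401)) = 1/(97005 - 2352*(16 - 401)) = 1/(97005 - 2352*(-385)) = 1/(97005 + 905520) = 1/1002525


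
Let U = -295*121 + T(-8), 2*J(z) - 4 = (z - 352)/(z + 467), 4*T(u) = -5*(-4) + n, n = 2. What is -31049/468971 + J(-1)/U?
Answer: -1033479517267/15599201350194 ≈ -0.066252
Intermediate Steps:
T(u) = 11/2 (T(u) = (-5*(-4) + 2)/4 = (20 + 2)/4 = (¼)*22 = 11/2)
J(z) = 2 + (-352 + z)/(2*(467 + z)) (J(z) = 2 + ((z - 352)/(z + 467))/2 = 2 + ((-352 + z)/(467 + z))/2 = 2 + (-352 + z)/(2*(467 + z)))
U = -71379/2 (U = -295*121 + 11/2 = -35695 + 11/2 = -71379/2 ≈ -35690.)
-31049/468971 + J(-1)/U = -31049/468971 + ((1516 + 5*(-1))/(2*(467 - 1)))/(-71379/2) = -31049*1/468971 + ((½)*(1516 - 5)/466)*(-2/71379) = -31049/468971 + ((½)*(1/466)*1511)*(-2/71379) = -31049/468971 + (1511/932)*(-2/71379) = -31049/468971 - 1511/33262614 = -1033479517267/15599201350194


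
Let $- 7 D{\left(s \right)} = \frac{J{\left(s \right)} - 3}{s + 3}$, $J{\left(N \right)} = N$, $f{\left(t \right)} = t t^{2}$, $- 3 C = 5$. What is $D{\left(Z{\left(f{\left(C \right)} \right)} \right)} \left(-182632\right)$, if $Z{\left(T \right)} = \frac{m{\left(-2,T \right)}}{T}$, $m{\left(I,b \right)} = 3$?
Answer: $- \frac{13880032}{343} \approx -40467.0$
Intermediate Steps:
$C = - \frac{5}{3}$ ($C = \left(- \frac{1}{3}\right) 5 = - \frac{5}{3} \approx -1.6667$)
$f{\left(t \right)} = t^{3}$
$Z{\left(T \right)} = \frac{3}{T}$
$D{\left(s \right)} = - \frac{-3 + s}{7 \left(3 + s\right)}$ ($D{\left(s \right)} = - \frac{\left(s - 3\right) \frac{1}{s + 3}}{7} = - \frac{\left(-3 + s\right) \frac{1}{3 + s}}{7} = - \frac{\frac{1}{3 + s} \left(-3 + s\right)}{7} = - \frac{-3 + s}{7 \left(3 + s\right)}$)
$D{\left(Z{\left(f{\left(C \right)} \right)} \right)} \left(-182632\right) = \frac{3 - \frac{3}{\left(- \frac{5}{3}\right)^{3}}}{7 \left(3 + \frac{3}{\left(- \frac{5}{3}\right)^{3}}\right)} \left(-182632\right) = \frac{3 - \frac{3}{- \frac{125}{27}}}{7 \left(3 + \frac{3}{- \frac{125}{27}}\right)} \left(-182632\right) = \frac{3 - 3 \left(- \frac{27}{125}\right)}{7 \left(3 + 3 \left(- \frac{27}{125}\right)\right)} \left(-182632\right) = \frac{3 - - \frac{81}{125}}{7 \left(3 - \frac{81}{125}\right)} \left(-182632\right) = \frac{3 + \frac{81}{125}}{7 \cdot \frac{294}{125}} \left(-182632\right) = \frac{1}{7} \cdot \frac{125}{294} \cdot \frac{456}{125} \left(-182632\right) = \frac{76}{343} \left(-182632\right) = - \frac{13880032}{343}$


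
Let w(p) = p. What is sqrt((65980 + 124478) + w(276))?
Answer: sqrt(190734) ≈ 436.73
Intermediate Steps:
sqrt((65980 + 124478) + w(276)) = sqrt((65980 + 124478) + 276) = sqrt(190458 + 276) = sqrt(190734)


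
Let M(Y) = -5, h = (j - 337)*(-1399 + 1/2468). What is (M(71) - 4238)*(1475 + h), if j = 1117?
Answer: 2852876390210/617 ≈ 4.6238e+9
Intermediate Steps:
h = -673282545/617 (h = (1117 - 337)*(-1399 + 1/2468) = 780*(-1399 + 1/2468) = 780*(-3452731/2468) = -673282545/617 ≈ -1.0912e+6)
(M(71) - 4238)*(1475 + h) = (-5 - 4238)*(1475 - 673282545/617) = -4243*(-672372470/617) = 2852876390210/617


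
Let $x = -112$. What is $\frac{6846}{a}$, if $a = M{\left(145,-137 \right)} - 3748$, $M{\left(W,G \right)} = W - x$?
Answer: $- \frac{6846}{3491} \approx -1.961$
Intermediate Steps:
$M{\left(W,G \right)} = 112 + W$ ($M{\left(W,G \right)} = W - -112 = W + 112 = 112 + W$)
$a = -3491$ ($a = \left(112 + 145\right) - 3748 = 257 - 3748 = -3491$)
$\frac{6846}{a} = \frac{6846}{-3491} = 6846 \left(- \frac{1}{3491}\right) = - \frac{6846}{3491}$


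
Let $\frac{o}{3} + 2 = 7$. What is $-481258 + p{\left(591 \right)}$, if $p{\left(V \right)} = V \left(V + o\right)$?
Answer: $-123112$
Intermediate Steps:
$o = 15$ ($o = -6 + 3 \cdot 7 = -6 + 21 = 15$)
$p{\left(V \right)} = V \left(15 + V\right)$ ($p{\left(V \right)} = V \left(V + 15\right) = V \left(15 + V\right)$)
$-481258 + p{\left(591 \right)} = -481258 + 591 \left(15 + 591\right) = -481258 + 591 \cdot 606 = -481258 + 358146 = -123112$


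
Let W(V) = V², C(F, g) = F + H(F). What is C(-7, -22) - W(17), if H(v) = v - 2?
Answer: -305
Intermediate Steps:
H(v) = -2 + v
C(F, g) = -2 + 2*F (C(F, g) = F + (-2 + F) = -2 + 2*F)
C(-7, -22) - W(17) = (-2 + 2*(-7)) - 1*17² = (-2 - 14) - 1*289 = -16 - 289 = -305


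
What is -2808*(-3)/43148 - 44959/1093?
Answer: -482670875/11790191 ≈ -40.938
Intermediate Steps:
-2808*(-3)/43148 - 44959/1093 = 8424*(1/43148) - 44959*1/1093 = 2106/10787 - 44959/1093 = -482670875/11790191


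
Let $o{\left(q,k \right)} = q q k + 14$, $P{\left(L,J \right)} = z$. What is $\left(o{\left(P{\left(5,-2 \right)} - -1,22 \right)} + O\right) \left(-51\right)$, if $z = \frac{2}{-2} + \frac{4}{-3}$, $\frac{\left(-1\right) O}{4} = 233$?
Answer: $\frac{134470}{3} \approx 44823.0$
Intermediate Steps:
$O = -932$ ($O = \left(-4\right) 233 = -932$)
$z = - \frac{7}{3}$ ($z = 2 \left(- \frac{1}{2}\right) + 4 \left(- \frac{1}{3}\right) = -1 - \frac{4}{3} = - \frac{7}{3} \approx -2.3333$)
$P{\left(L,J \right)} = - \frac{7}{3}$
$o{\left(q,k \right)} = 14 + k q^{2}$ ($o{\left(q,k \right)} = q^{2} k + 14 = k q^{2} + 14 = 14 + k q^{2}$)
$\left(o{\left(P{\left(5,-2 \right)} - -1,22 \right)} + O\right) \left(-51\right) = \left(\left(14 + 22 \left(- \frac{7}{3} - -1\right)^{2}\right) - 932\right) \left(-51\right) = \left(\left(14 + 22 \left(- \frac{7}{3} + 1\right)^{2}\right) - 932\right) \left(-51\right) = \left(\left(14 + 22 \left(- \frac{4}{3}\right)^{2}\right) - 932\right) \left(-51\right) = \left(\left(14 + 22 \cdot \frac{16}{9}\right) - 932\right) \left(-51\right) = \left(\left(14 + \frac{352}{9}\right) - 932\right) \left(-51\right) = \left(\frac{478}{9} - 932\right) \left(-51\right) = \left(- \frac{7910}{9}\right) \left(-51\right) = \frac{134470}{3}$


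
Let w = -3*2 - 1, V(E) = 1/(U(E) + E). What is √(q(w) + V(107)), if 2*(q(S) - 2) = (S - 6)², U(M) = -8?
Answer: √376838/66 ≈ 9.3011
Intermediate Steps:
V(E) = 1/(-8 + E)
w = -7 (w = -6 - 1 = -7)
q(S) = 2 + (-6 + S)²/2 (q(S) = 2 + (S - 6)²/2 = 2 + (-6 + S)²/2)
√(q(w) + V(107)) = √((2 + (-6 - 7)²/2) + 1/(-8 + 107)) = √((2 + (½)*(-13)²) + 1/99) = √((2 + (½)*169) + 1/99) = √((2 + 169/2) + 1/99) = √(173/2 + 1/99) = √(17129/198) = √376838/66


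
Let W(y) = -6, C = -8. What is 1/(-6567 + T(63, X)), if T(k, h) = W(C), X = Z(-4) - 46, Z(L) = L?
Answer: -1/6573 ≈ -0.00015214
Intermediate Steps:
X = -50 (X = -4 - 46 = -50)
T(k, h) = -6
1/(-6567 + T(63, X)) = 1/(-6567 - 6) = 1/(-6573) = -1/6573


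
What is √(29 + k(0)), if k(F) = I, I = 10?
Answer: √39 ≈ 6.2450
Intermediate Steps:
k(F) = 10
√(29 + k(0)) = √(29 + 10) = √39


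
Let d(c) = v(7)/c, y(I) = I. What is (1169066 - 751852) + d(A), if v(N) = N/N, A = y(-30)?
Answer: 12516419/30 ≈ 4.1721e+5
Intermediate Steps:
A = -30
v(N) = 1
d(c) = 1/c
(1169066 - 751852) + d(A) = (1169066 - 751852) + 1/(-30) = 417214 - 1/30 = 12516419/30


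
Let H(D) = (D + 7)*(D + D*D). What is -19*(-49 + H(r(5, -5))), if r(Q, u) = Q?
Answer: -5909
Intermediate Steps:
H(D) = (7 + D)*(D + D**2)
-19*(-49 + H(r(5, -5))) = -19*(-49 + 5*(7 + 5**2 + 8*5)) = -19*(-49 + 5*(7 + 25 + 40)) = -19*(-49 + 5*72) = -19*(-49 + 360) = -19*311 = -5909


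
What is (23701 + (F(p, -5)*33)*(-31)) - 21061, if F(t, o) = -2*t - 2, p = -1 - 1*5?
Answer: -7590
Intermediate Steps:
p = -6 (p = -1 - 5 = -6)
F(t, o) = -2 - 2*t
(23701 + (F(p, -5)*33)*(-31)) - 21061 = (23701 + ((-2 - 2*(-6))*33)*(-31)) - 21061 = (23701 + ((-2 + 12)*33)*(-31)) - 21061 = (23701 + (10*33)*(-31)) - 21061 = (23701 + 330*(-31)) - 21061 = (23701 - 10230) - 21061 = 13471 - 21061 = -7590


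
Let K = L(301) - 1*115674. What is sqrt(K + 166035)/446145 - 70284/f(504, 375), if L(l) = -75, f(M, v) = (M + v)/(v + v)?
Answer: -17571000/293 + 17*sqrt(174)/446145 ≈ -59969.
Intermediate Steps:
f(M, v) = (M + v)/(2*v) (f(M, v) = (M + v)/((2*v)) = (M + v)*(1/(2*v)) = (M + v)/(2*v))
K = -115749 (K = -75 - 1*115674 = -75 - 115674 = -115749)
sqrt(K + 166035)/446145 - 70284/f(504, 375) = sqrt(-115749 + 166035)/446145 - 70284*750/(504 + 375) = sqrt(50286)*(1/446145) - 70284/((1/2)*(1/375)*879) = (17*sqrt(174))*(1/446145) - 70284/293/250 = 17*sqrt(174)/446145 - 70284*250/293 = 17*sqrt(174)/446145 - 17571000/293 = -17571000/293 + 17*sqrt(174)/446145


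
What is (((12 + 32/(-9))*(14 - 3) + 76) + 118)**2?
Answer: 6666724/81 ≈ 82305.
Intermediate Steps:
(((12 + 32/(-9))*(14 - 3) + 76) + 118)**2 = (((12 + 32*(-1/9))*11 + 76) + 118)**2 = (((12 - 32/9)*11 + 76) + 118)**2 = (((76/9)*11 + 76) + 118)**2 = ((836/9 + 76) + 118)**2 = (1520/9 + 118)**2 = (2582/9)**2 = 6666724/81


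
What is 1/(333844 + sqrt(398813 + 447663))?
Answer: 83461/27862742465 - sqrt(211619)/55725484930 ≈ 2.9872e-6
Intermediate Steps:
1/(333844 + sqrt(398813 + 447663)) = 1/(333844 + sqrt(846476)) = 1/(333844 + 2*sqrt(211619))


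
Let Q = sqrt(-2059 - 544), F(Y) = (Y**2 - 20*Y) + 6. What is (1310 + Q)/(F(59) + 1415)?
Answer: 655/1861 + I*sqrt(2603)/3722 ≈ 0.35196 + 0.013708*I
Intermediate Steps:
F(Y) = 6 + Y**2 - 20*Y
Q = I*sqrt(2603) (Q = sqrt(-2603) = I*sqrt(2603) ≈ 51.02*I)
(1310 + Q)/(F(59) + 1415) = (1310 + I*sqrt(2603))/((6 + 59**2 - 20*59) + 1415) = (1310 + I*sqrt(2603))/((6 + 3481 - 1180) + 1415) = (1310 + I*sqrt(2603))/(2307 + 1415) = (1310 + I*sqrt(2603))/3722 = (1310 + I*sqrt(2603))*(1/3722) = 655/1861 + I*sqrt(2603)/3722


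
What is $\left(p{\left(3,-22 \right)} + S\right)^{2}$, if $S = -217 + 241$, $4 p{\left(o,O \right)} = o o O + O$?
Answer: $961$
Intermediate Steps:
$p{\left(o,O \right)} = \frac{O}{4} + \frac{O o^{2}}{4}$ ($p{\left(o,O \right)} = \frac{o o O + O}{4} = \frac{o^{2} O + O}{4} = \frac{O o^{2} + O}{4} = \frac{O + O o^{2}}{4} = \frac{O}{4} + \frac{O o^{2}}{4}$)
$S = 24$
$\left(p{\left(3,-22 \right)} + S\right)^{2} = \left(\frac{1}{4} \left(-22\right) \left(1 + 3^{2}\right) + 24\right)^{2} = \left(\frac{1}{4} \left(-22\right) \left(1 + 9\right) + 24\right)^{2} = \left(\frac{1}{4} \left(-22\right) 10 + 24\right)^{2} = \left(-55 + 24\right)^{2} = \left(-31\right)^{2} = 961$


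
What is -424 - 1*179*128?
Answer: -23336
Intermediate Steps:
-424 - 1*179*128 = -424 - 179*128 = -424 - 22912 = -23336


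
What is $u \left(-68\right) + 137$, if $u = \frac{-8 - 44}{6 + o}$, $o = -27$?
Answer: $- \frac{659}{21} \approx -31.381$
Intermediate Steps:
$u = \frac{52}{21}$ ($u = \frac{-8 - 44}{6 - 27} = - \frac{52}{-21} = \left(-52\right) \left(- \frac{1}{21}\right) = \frac{52}{21} \approx 2.4762$)
$u \left(-68\right) + 137 = \frac{52}{21} \left(-68\right) + 137 = - \frac{3536}{21} + 137 = - \frac{659}{21}$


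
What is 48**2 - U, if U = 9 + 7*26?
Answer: 2113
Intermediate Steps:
U = 191 (U = 9 + 182 = 191)
48**2 - U = 48**2 - 1*191 = 2304 - 191 = 2113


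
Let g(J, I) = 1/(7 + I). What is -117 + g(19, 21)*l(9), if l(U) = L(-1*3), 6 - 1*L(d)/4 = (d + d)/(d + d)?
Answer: -814/7 ≈ -116.29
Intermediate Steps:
L(d) = 20 (L(d) = 24 - 4*(d + d)/(d + d) = 24 - 4*2*d/(2*d) = 24 - 4*2*d*1/(2*d) = 24 - 4*1 = 24 - 4 = 20)
l(U) = 20
-117 + g(19, 21)*l(9) = -117 + 20/(7 + 21) = -117 + 20/28 = -117 + (1/28)*20 = -117 + 5/7 = -814/7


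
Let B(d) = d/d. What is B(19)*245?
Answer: 245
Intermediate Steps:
B(d) = 1
B(19)*245 = 1*245 = 245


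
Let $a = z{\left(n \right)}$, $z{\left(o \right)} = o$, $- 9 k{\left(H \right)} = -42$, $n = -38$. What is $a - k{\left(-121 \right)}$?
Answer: $- \frac{128}{3} \approx -42.667$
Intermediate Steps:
$k{\left(H \right)} = \frac{14}{3}$ ($k{\left(H \right)} = \left(- \frac{1}{9}\right) \left(-42\right) = \frac{14}{3}$)
$a = -38$
$a - k{\left(-121 \right)} = -38 - \frac{14}{3} = - \frac{128}{3}$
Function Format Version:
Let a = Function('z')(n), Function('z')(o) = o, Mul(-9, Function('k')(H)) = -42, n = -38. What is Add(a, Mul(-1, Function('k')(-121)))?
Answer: Rational(-128, 3) ≈ -42.667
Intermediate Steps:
Function('k')(H) = Rational(14, 3) (Function('k')(H) = Mul(Rational(-1, 9), -42) = Rational(14, 3))
a = -38
Add(a, Mul(-1, Function('k')(-121))) = Add(-38, Mul(-1, Rational(14, 3))) = Add(-38, Rational(-14, 3)) = Rational(-128, 3)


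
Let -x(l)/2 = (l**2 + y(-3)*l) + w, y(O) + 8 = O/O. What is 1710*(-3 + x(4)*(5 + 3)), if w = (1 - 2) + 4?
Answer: 241110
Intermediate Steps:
w = 3 (w = -1 + 4 = 3)
y(O) = -7 (y(O) = -8 + O/O = -8 + 1 = -7)
x(l) = -6 - 2*l**2 + 14*l (x(l) = -2*((l**2 - 7*l) + 3) = -2*(3 + l**2 - 7*l) = -6 - 2*l**2 + 14*l)
1710*(-3 + x(4)*(5 + 3)) = 1710*(-3 + (-6 - 2*4**2 + 14*4)*(5 + 3)) = 1710*(-3 + (-6 - 2*16 + 56)*8) = 1710*(-3 + (-6 - 32 + 56)*8) = 1710*(-3 + 18*8) = 1710*(-3 + 144) = 1710*141 = 241110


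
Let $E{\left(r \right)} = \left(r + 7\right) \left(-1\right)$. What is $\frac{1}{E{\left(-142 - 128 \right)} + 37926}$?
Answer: $\frac{1}{38189} \approx 2.6186 \cdot 10^{-5}$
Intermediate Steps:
$E{\left(r \right)} = -7 - r$ ($E{\left(r \right)} = \left(7 + r\right) \left(-1\right) = -7 - r$)
$\frac{1}{E{\left(-142 - 128 \right)} + 37926} = \frac{1}{\left(-7 - \left(-142 - 128\right)\right) + 37926} = \frac{1}{\left(-7 - -270\right) + 37926} = \frac{1}{\left(-7 + 270\right) + 37926} = \frac{1}{263 + 37926} = \frac{1}{38189}$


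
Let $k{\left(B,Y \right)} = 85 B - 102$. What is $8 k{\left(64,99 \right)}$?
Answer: $42704$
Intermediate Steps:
$k{\left(B,Y \right)} = -102 + 85 B$
$8 k{\left(64,99 \right)} = 8 \left(-102 + 85 \cdot 64\right) = 8 \left(-102 + 5440\right) = 8 \cdot 5338 = 42704$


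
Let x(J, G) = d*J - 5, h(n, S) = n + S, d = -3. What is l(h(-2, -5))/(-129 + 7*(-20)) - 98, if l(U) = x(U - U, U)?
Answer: -26357/269 ≈ -97.981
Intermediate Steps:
h(n, S) = S + n
x(J, G) = -5 - 3*J (x(J, G) = -3*J - 5 = -5 - 3*J)
l(U) = -5 (l(U) = -5 - 3*(U - U) = -5 - 3*0 = -5 + 0 = -5)
l(h(-2, -5))/(-129 + 7*(-20)) - 98 = -5/(-129 + 7*(-20)) - 98 = -5/(-129 - 140) - 98 = -5/(-269) - 98 = -1/269*(-5) - 98 = 5/269 - 98 = -26357/269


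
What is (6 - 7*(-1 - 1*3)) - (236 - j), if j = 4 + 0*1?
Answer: -198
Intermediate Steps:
j = 4 (j = 4 + 0 = 4)
(6 - 7*(-1 - 1*3)) - (236 - j) = (6 - 7*(-1 - 1*3)) - (236 - 1*4) = (6 - 7*(-1 - 3)) - (236 - 4) = (6 - 7*(-4)) - 1*232 = (6 + 28) - 232 = 34 - 232 = -198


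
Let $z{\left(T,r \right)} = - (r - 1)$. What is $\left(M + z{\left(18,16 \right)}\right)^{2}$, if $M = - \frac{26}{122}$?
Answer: $\frac{861184}{3721} \approx 231.44$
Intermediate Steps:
$M = - \frac{13}{61}$ ($M = \left(-26\right) \frac{1}{122} = - \frac{13}{61} \approx -0.21311$)
$z{\left(T,r \right)} = 1 - r$ ($z{\left(T,r \right)} = - (-1 + r) = 1 - r$)
$\left(M + z{\left(18,16 \right)}\right)^{2} = \left(- \frac{13}{61} + \left(1 - 16\right)\right)^{2} = \left(- \frac{13}{61} - 15\right)^{2} = \left(- \frac{928}{61}\right)^{2} = \frac{861184}{3721}$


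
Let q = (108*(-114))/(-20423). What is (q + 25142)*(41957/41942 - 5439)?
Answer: -58558249755203309/428290733 ≈ -1.3673e+8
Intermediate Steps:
q = 12312/20423 (q = -12312*(-1/20423) = 12312/20423 ≈ 0.60285)
(q + 25142)*(41957/41942 - 5439) = (12312/20423 + 25142)*(41957/41942 - 5439) = 513487378*(41957*(1/41942) - 5439)/20423 = 513487378*(41957/41942 - 5439)/20423 = (513487378/20423)*(-228080581/41942) = -58558249755203309/428290733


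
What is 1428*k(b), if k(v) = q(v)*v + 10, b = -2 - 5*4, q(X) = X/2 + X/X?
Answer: 328440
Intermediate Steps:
q(X) = 1 + X/2 (q(X) = X*(1/2) + 1 = X/2 + 1 = 1 + X/2)
b = -22 (b = -2 - 20 = -22)
k(v) = 10 + v*(1 + v/2) (k(v) = (1 + v/2)*v + 10 = v*(1 + v/2) + 10 = 10 + v*(1 + v/2))
1428*k(b) = 1428*(10 + (1/2)*(-22)*(2 - 22)) = 1428*(10 + (1/2)*(-22)*(-20)) = 1428*(10 + 220) = 1428*230 = 328440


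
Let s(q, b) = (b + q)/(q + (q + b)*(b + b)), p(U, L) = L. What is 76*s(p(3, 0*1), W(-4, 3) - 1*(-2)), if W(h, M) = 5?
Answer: 38/7 ≈ 5.4286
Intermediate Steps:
s(q, b) = (b + q)/(q + 2*b*(b + q)) (s(q, b) = (b + q)/(q + (b + q)*(2*b)) = (b + q)/(q + 2*b*(b + q)))
76*s(p(3, 0*1), W(-4, 3) - 1*(-2)) = 76*(((5 - 1*(-2)) + 0*1)/(0*1 + 2*(5 - 1*(-2))**2 + 2*(5 - 1*(-2))*(0*1))) = 76*(((5 + 2) + 0)/(0 + 2*(5 + 2)**2 + 2*(5 + 2)*0)) = 76*((7 + 0)/(0 + 2*7**2 + 2*7*0)) = 76*(7/(0 + 2*49 + 0)) = 76*(7/(0 + 98 + 0)) = 76*(7/98) = 76*((1/98)*7) = 76*(1/14) = 38/7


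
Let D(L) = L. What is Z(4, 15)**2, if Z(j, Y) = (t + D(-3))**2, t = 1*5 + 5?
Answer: 2401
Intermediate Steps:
t = 10 (t = 5 + 5 = 10)
Z(j, Y) = 49 (Z(j, Y) = (10 - 3)**2 = 7**2 = 49)
Z(4, 15)**2 = 49**2 = 2401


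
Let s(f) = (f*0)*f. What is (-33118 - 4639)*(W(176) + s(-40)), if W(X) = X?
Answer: -6645232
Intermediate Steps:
s(f) = 0 (s(f) = 0*f = 0)
(-33118 - 4639)*(W(176) + s(-40)) = (-33118 - 4639)*(176 + 0) = -37757*176 = -6645232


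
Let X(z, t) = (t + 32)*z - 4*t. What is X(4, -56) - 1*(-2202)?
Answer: 2330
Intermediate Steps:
X(z, t) = -4*t + z*(32 + t) (X(z, t) = (32 + t)*z - 4*t = z*(32 + t) - 4*t = -4*t + z*(32 + t))
X(4, -56) - 1*(-2202) = (-4*(-56) + 32*4 - 56*4) - 1*(-2202) = (224 + 128 - 224) + 2202 = 128 + 2202 = 2330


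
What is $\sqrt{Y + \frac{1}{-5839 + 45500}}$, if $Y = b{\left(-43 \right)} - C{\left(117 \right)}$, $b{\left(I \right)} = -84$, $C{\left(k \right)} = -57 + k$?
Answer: $\frac{i \sqrt{226511228963}}{39661} \approx 12.0 i$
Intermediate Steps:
$Y = -144$ ($Y = -84 - \left(-57 + 117\right) = -84 - 60 = -144$)
$\sqrt{Y + \frac{1}{-5839 + 45500}} = \sqrt{-144 + \frac{1}{-5839 + 45500}} = \sqrt{-144 + \frac{1}{39661}} = \sqrt{- \frac{5711183}{39661}} = \frac{i \sqrt{226511228963}}{39661}$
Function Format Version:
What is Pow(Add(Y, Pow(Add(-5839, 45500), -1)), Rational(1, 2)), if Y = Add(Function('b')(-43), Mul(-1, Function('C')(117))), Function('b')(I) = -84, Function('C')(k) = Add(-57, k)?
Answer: Mul(Rational(1, 39661), I, Pow(226511228963, Rational(1, 2))) ≈ Mul(12.000, I)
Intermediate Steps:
Y = -144 (Y = Add(-84, Mul(-1, Add(-57, 117))) = Add(-84, Mul(-1, 60)) = Add(-84, -60) = -144)
Pow(Add(Y, Pow(Add(-5839, 45500), -1)), Rational(1, 2)) = Pow(Add(-144, Pow(Add(-5839, 45500), -1)), Rational(1, 2)) = Pow(Add(-144, Pow(39661, -1)), Rational(1, 2)) = Pow(Add(-144, Rational(1, 39661)), Rational(1, 2)) = Pow(Rational(-5711183, 39661), Rational(1, 2)) = Mul(Rational(1, 39661), I, Pow(226511228963, Rational(1, 2)))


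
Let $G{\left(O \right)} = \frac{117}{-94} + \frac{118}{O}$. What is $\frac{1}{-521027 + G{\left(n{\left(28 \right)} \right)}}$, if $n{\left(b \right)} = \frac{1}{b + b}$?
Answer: $- \frac{94}{48355503} \approx -1.9439 \cdot 10^{-6}$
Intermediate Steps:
$n{\left(b \right)} = \frac{1}{2 b}$
$G{\left(O \right)} = - \frac{117}{94} + \frac{118}{O}$ ($G{\left(O \right)} = 117 \left(- \frac{1}{94}\right) + \frac{118}{O} = - \frac{117}{94} + \frac{118}{O}$)
$\frac{1}{-521027 + G{\left(n{\left(28 \right)} \right)}} = \frac{1}{-521027 - \left(\frac{117}{94} - \frac{118}{\frac{1}{2} \cdot \frac{1}{28}}\right)} = \frac{1}{-521027 - \left(\frac{117}{94} - 118 \frac{1}{\frac{1}{56}}\right)} = \frac{1}{-521027 + \left(- \frac{117}{94} + 118 \cdot 56\right)} = \frac{1}{-521027 + \left(- \frac{117}{94} + 6608\right)} = \frac{1}{-521027 + \frac{621035}{94}} = \frac{1}{- \frac{48355503}{94}} = - \frac{94}{48355503}$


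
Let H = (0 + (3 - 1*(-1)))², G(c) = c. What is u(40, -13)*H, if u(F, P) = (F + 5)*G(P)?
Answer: -9360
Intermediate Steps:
H = 16 (H = (0 + (3 + 1))² = (0 + 4)² = 4² = 16)
u(F, P) = P*(5 + F) (u(F, P) = (F + 5)*P = (5 + F)*P = P*(5 + F))
u(40, -13)*H = -13*(5 + 40)*16 = -13*45*16 = -585*16 = -9360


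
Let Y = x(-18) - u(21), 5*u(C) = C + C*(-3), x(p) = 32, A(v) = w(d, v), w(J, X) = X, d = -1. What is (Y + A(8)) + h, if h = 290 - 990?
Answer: -3258/5 ≈ -651.60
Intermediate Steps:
h = -700
A(v) = v
u(C) = -2*C/5 (u(C) = (C + C*(-3))/5 = (C - 3*C)/5 = (-2*C)/5 = -2*C/5)
Y = 202/5 (Y = 32 - (-2)*21/5 = 32 - 1*(-42/5) = 32 + 42/5 = 202/5 ≈ 40.400)
(Y + A(8)) + h = (202/5 + 8) - 700 = 242/5 - 700 = -3258/5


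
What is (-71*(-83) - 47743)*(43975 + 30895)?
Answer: -3133309500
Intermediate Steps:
(-71*(-83) - 47743)*(43975 + 30895) = (5893 - 47743)*74870 = -41850*74870 = -3133309500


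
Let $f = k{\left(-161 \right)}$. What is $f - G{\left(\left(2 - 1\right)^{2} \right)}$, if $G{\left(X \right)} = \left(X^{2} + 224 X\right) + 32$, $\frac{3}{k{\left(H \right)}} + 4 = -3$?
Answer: $- \frac{1802}{7} \approx -257.43$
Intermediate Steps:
$k{\left(H \right)} = - \frac{3}{7}$ ($k{\left(H \right)} = \frac{3}{-4 - 3} = \frac{3}{-7} = 3 \left(- \frac{1}{7}\right) = - \frac{3}{7}$)
$f = - \frac{3}{7} \approx -0.42857$
$G{\left(X \right)} = 32 + X^{2} + 224 X$
$f - G{\left(\left(2 - 1\right)^{2} \right)} = - \frac{3}{7} - \left(32 + \left(\left(2 - 1\right)^{2}\right)^{2} + 224 \left(2 - 1\right)^{2}\right) = - \frac{3}{7} - \left(32 + \left(1^{2}\right)^{2} + 224 \cdot 1^{2}\right) = - \frac{3}{7} - \left(32 + 1^{2} + 224 \cdot 1\right) = - \frac{3}{7} - \left(32 + 1 + 224\right) = - \frac{3}{7} - 257 = - \frac{1802}{7}$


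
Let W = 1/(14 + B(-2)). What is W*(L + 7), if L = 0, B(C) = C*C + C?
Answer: 7/16 ≈ 0.43750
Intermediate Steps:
B(C) = C + C² (B(C) = C² + C = C + C²)
W = 1/16 (W = 1/(14 - 2*(1 - 2)) = 1/(14 - 2*(-1)) = 1/(14 + 2) = 1/16 ≈ 0.062500)
W*(L + 7) = (0 + 7)/16 = (1/16)*7 = 7/16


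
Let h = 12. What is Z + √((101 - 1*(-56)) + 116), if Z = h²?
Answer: 144 + √273 ≈ 160.52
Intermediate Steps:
Z = 144 (Z = 12² = 144)
Z + √((101 - 1*(-56)) + 116) = 144 + √((101 - 1*(-56)) + 116) = 144 + √((101 + 56) + 116) = 144 + √(157 + 116) = 144 + √273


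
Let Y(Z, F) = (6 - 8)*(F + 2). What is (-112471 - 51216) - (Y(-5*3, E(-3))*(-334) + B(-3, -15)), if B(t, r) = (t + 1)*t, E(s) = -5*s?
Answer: -175049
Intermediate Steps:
B(t, r) = t*(1 + t) (B(t, r) = (1 + t)*t = t*(1 + t))
Y(Z, F) = -4 - 2*F (Y(Z, F) = -2*(2 + F) = -4 - 2*F)
(-112471 - 51216) - (Y(-5*3, E(-3))*(-334) + B(-3, -15)) = (-112471 - 51216) - ((-4 - (-10)*(-3))*(-334) - 3*(1 - 3)) = -163687 - ((-4 - 2*15)*(-334) - 3*(-2)) = -163687 - ((-4 - 30)*(-334) + 6) = -163687 - (-34*(-334) + 6) = -163687 - (11356 + 6) = -163687 - 1*11362 = -163687 - 11362 = -175049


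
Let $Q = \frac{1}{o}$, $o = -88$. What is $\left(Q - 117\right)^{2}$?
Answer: $\frac{106028209}{7744} \approx 13692.0$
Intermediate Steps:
$Q = - \frac{1}{88}$ ($Q = \frac{1}{-88} = - \frac{1}{88} \approx -0.011364$)
$\left(Q - 117\right)^{2} = \left(- \frac{1}{88} - 117\right)^{2} = \left(- \frac{10297}{88}\right)^{2} = \frac{106028209}{7744}$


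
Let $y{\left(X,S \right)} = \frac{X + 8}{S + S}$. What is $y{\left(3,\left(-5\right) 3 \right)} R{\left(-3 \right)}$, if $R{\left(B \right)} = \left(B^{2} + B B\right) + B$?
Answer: $- \frac{11}{2} \approx -5.5$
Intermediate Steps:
$R{\left(B \right)} = B + 2 B^{2}$ ($R{\left(B \right)} = \left(B^{2} + B^{2}\right) + B = 2 B^{2} + B = B + 2 B^{2}$)
$y{\left(X,S \right)} = \frac{8 + X}{2 S}$
$y{\left(3,\left(-5\right) 3 \right)} R{\left(-3 \right)} = \frac{8 + 3}{2 \left(\left(-5\right) 3\right)} \left(- 3 \left(1 + 2 \left(-3\right)\right)\right) = \frac{1}{2} \frac{1}{-15} \cdot 11 \left(- 3 \left(1 - 6\right)\right) = \frac{1}{2} \left(- \frac{1}{15}\right) 11 \left(\left(-3\right) \left(-5\right)\right) = \left(- \frac{11}{30}\right) 15 = - \frac{11}{2}$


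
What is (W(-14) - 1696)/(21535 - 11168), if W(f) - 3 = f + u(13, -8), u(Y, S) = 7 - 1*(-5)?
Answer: -1695/10367 ≈ -0.16350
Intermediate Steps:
u(Y, S) = 12 (u(Y, S) = 7 + 5 = 12)
W(f) = 15 + f (W(f) = 3 + (f + 12) = 3 + (12 + f) = 15 + f)
(W(-14) - 1696)/(21535 - 11168) = ((15 - 14) - 1696)/(21535 - 11168) = (1 - 1696)/10367 = -1695*1/10367 = -1695/10367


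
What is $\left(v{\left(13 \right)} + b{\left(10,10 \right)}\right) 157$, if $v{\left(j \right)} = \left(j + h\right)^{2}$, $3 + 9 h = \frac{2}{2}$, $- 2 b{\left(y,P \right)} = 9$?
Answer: $\frac{4038197}{162} \approx 24927.0$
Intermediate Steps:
$b{\left(y,P \right)} = - \frac{9}{2}$ ($b{\left(y,P \right)} = \left(- \frac{1}{2}\right) 9 = - \frac{9}{2}$)
$h = - \frac{2}{9}$ ($h = - \frac{1}{3} + \frac{2 \cdot \frac{1}{2}}{9} = - \frac{1}{3} + \frac{1}{9} \cdot 1 = - \frac{1}{3} + \frac{1}{9} = - \frac{2}{9} \approx -0.22222$)
$v{\left(j \right)} = \left(- \frac{2}{9} + j\right)^{2}$ ($v{\left(j \right)} = \left(j - \frac{2}{9}\right)^{2} = \left(- \frac{2}{9} + j\right)^{2}$)
$\left(v{\left(13 \right)} + b{\left(10,10 \right)}\right) 157 = \left(\frac{\left(-2 + 9 \cdot 13\right)^{2}}{81} - \frac{9}{2}\right) 157 = \left(\frac{\left(-2 + 117\right)^{2}}{81} - \frac{9}{2}\right) 157 = \left(\frac{115^{2}}{81} - \frac{9}{2}\right) 157 = \left(\frac{1}{81} \cdot 13225 - \frac{9}{2}\right) 157 = \left(\frac{13225}{81} - \frac{9}{2}\right) 157 = \frac{25721}{162} \cdot 157 = \frac{4038197}{162}$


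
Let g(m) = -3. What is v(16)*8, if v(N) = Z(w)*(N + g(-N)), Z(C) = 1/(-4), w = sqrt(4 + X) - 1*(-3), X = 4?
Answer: -26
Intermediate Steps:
w = 3 + 2*sqrt(2) (w = sqrt(4 + 4) - 1*(-3) = sqrt(8) + 3 = 2*sqrt(2) + 3 = 3 + 2*sqrt(2) ≈ 5.8284)
Z(C) = -1/4
v(N) = 3/4 - N/4 (v(N) = -(N - 3)/4 = -(-3 + N)/4 = 3/4 - N/4)
v(16)*8 = (3/4 - 1/4*16)*8 = (3/4 - 4)*8 = -13/4*8 = -26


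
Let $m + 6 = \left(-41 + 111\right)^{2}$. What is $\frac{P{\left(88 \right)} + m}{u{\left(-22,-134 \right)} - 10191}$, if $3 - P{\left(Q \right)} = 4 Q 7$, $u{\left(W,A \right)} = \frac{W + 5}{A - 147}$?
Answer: $- \frac{683673}{2863654} \approx -0.23874$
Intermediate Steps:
$u{\left(W,A \right)} = \frac{5 + W}{-147 + A}$
$m = 4894$ ($m = -6 + \left(-41 + 111\right)^{2} = -6 + 70^{2} = -6 + 4900 = 4894$)
$P{\left(Q \right)} = 3 - 28 Q$ ($P{\left(Q \right)} = 3 - 4 Q 7 = 3 - 28 Q$)
$\frac{P{\left(88 \right)} + m}{u{\left(-22,-134 \right)} - 10191} = \frac{\left(3 - 2464\right) + 4894}{\frac{5 - 22}{-147 - 134} - 10191} = \frac{\left(3 - 2464\right) + 4894}{\frac{1}{-281} \left(-17\right) - 10191} = \frac{-2461 + 4894}{\left(- \frac{1}{281}\right) \left(-17\right) - 10191} = \frac{2433}{\frac{17}{281} - 10191} = \frac{2433}{- \frac{2863654}{281}} = 2433 \left(- \frac{281}{2863654}\right) = - \frac{683673}{2863654}$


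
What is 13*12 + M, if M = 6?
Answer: 162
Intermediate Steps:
13*12 + M = 13*12 + 6 = 156 + 6 = 162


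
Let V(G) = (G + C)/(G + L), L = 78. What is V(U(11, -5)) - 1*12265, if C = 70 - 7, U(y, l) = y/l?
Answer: -4648131/379 ≈ -12264.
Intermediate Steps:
C = 63
V(G) = (63 + G)/(78 + G) (V(G) = (G + 63)/(G + 78) = (63 + G)/(78 + G))
V(U(11, -5)) - 1*12265 = (63 + 11/(-5))/(78 + 11/(-5)) - 1*12265 = (63 + 11*(-1/5))/(78 + 11*(-1/5)) - 12265 = (63 - 11/5)/(78 - 11/5) - 12265 = (304/5)/(379/5) - 12265 = (5/379)*(304/5) - 12265 = 304/379 - 12265 = -4648131/379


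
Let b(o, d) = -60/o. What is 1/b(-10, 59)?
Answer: 1/6 ≈ 0.16667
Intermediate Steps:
1/b(-10, 59) = 1/(-60/(-10)) = 1/(-60*(-1/10)) = 1/6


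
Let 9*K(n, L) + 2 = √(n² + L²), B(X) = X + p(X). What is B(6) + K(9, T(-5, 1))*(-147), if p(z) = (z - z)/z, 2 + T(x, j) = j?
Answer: 116/3 - 49*√82/3 ≈ -109.24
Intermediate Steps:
T(x, j) = -2 + j
p(z) = 0 (p(z) = 0/z = 0)
B(X) = X (B(X) = X + 0 = X)
K(n, L) = -2/9 + √(L² + n²)/9 (K(n, L) = -2/9 + √(n² + L²)/9 = -2/9 + √(L² + n²)/9)
B(6) + K(9, T(-5, 1))*(-147) = 6 + (-2/9 + √((-2 + 1)² + 9²)/9)*(-147) = 6 + (-2/9 + √((-1)² + 81)/9)*(-147) = 6 + (-2/9 + √(1 + 81)/9)*(-147) = 6 + (-2/9 + √82/9)*(-147) = 6 + (98/3 - 49*√82/3) = 116/3 - 49*√82/3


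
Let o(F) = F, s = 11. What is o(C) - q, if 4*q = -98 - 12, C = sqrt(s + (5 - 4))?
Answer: 55/2 + 2*sqrt(3) ≈ 30.964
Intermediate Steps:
C = 2*sqrt(3) (C = sqrt(11 + (5 - 4)) = sqrt(11 + 1) = sqrt(12) = 2*sqrt(3) ≈ 3.4641)
q = -55/2 (q = (-98 - 12)/4 = (1/4)*(-110) = -55/2 ≈ -27.500)
o(C) - q = 2*sqrt(3) - 1*(-55/2) = 2*sqrt(3) + 55/2 = 55/2 + 2*sqrt(3)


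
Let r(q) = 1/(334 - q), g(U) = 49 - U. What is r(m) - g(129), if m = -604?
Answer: 75041/938 ≈ 80.001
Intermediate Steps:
r(m) - g(129) = -1/(-334 - 604) - (49 - 1*129) = -1/(-938) - (49 - 129) = -1*(-1/938) - 1*(-80) = 1/938 + 80 = 75041/938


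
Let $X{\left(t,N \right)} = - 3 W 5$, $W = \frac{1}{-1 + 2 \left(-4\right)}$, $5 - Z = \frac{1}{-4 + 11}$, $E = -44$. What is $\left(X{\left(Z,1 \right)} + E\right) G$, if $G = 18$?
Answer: $-762$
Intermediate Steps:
$Z = \frac{34}{7}$ ($Z = 5 - \frac{1}{-4 + 11} = 5 - \frac{1}{7} = \frac{34}{7} \approx 4.8571$)
$W = - \frac{1}{9}$ ($W = \frac{1}{-1 - 8} = \frac{1}{-9} = - \frac{1}{9} \approx -0.11111$)
$X{\left(t,N \right)} = \frac{5}{3}$ ($X{\left(t,N \right)} = \left(-3\right) \left(- \frac{1}{9}\right) 5 = \frac{1}{3} \cdot 5 = \frac{5}{3}$)
$\left(X{\left(Z,1 \right)} + E\right) G = \left(\frac{5}{3} - 44\right) 18 = \left(- \frac{127}{3}\right) 18 = -762$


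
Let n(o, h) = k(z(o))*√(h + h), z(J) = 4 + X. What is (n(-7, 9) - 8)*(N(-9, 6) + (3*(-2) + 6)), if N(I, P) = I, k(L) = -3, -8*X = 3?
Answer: 72 + 81*√2 ≈ 186.55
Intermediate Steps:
X = -3/8 (X = -⅛*3 = -3/8 ≈ -0.37500)
z(J) = 29/8 (z(J) = 4 - 3/8 = 29/8)
n(o, h) = -3*√2*√h (n(o, h) = -3*√(h + h) = -3*√2*√h)
(n(-7, 9) - 8)*(N(-9, 6) + (3*(-2) + 6)) = (-3*√2*√9 - 8)*(-9 + (3*(-2) + 6)) = (-3*√2*3 - 8)*(-9 + (-6 + 6)) = (-9*√2 - 8)*(-9 + 0) = (-8 - 9*√2)*(-9) = 72 + 81*√2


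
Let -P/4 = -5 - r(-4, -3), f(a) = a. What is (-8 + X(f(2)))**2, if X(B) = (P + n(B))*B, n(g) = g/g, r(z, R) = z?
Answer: 4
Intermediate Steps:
n(g) = 1
P = 4 (P = -4*(-5 - 1*(-4)) = -4*(-5 + 4) = -4*(-1) = 4)
X(B) = 5*B (X(B) = (4 + 1)*B = 5*B)
(-8 + X(f(2)))**2 = (-8 + 5*2)**2 = (-8 + 10)**2 = 2**2 = 4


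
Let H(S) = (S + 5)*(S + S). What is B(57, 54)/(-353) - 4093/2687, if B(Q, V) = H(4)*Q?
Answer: -12472277/948511 ≈ -13.149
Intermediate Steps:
H(S) = 2*S*(5 + S) (H(S) = (5 + S)*(2*S) = 2*S*(5 + S))
B(Q, V) = 72*Q (B(Q, V) = (2*4*(5 + 4))*Q = (2*4*9)*Q = 72*Q)
B(57, 54)/(-353) - 4093/2687 = (72*57)/(-353) - 4093/2687 = 4104*(-1/353) - 4093*1/2687 = -4104/353 - 4093/2687 = -12472277/948511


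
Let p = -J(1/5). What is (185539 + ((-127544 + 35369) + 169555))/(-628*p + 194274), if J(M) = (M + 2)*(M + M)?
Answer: 6572975/4870666 ≈ 1.3495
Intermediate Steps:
J(M) = 2*M*(2 + M) (J(M) = (2 + M)*(2*M) = 2*M*(2 + M))
p = -22/25 (p = -2*(2 + 1/5)/5 = -2*(2 + ⅕)/5 = -2*11/(5*5) = -1*22/25 = -22/25 ≈ -0.88000)
(185539 + ((-127544 + 35369) + 169555))/(-628*p + 194274) = (185539 + ((-127544 + 35369) + 169555))/(-628*(-22/25) + 194274) = (185539 + (-92175 + 169555))/(13816/25 + 194274) = (185539 + 77380)/(4870666/25) = 262919*(25/4870666) = 6572975/4870666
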